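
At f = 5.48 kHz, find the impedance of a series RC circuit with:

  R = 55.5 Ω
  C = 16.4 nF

Step 1 — Angular frequency: ω = 2π·f = 2π·5480 = 3.443e+04 rad/s.
Step 2 — Component impedances:
  R: Z = R = 55.5 Ω
  C: Z = 1/(jωC) = -j/(ω·C) = 0 - j1771 Ω
Step 3 — Series combination: Z_total = R + C = 55.5 - j1771 Ω = 1772∠-88.2° Ω.

Z = 55.5 - j1771 Ω = 1772∠-88.2° Ω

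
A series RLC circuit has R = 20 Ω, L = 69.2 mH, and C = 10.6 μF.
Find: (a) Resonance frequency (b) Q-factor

Step 1 — Resonance condition Im(Z)=0 gives ω₀ = 1/√(LC).
Step 2 — ω₀ = 1/√(0.0692·1.06e-05) = 1168 rad/s.
Step 3 — f₀ = ω₀/(2π) = 185.8 Hz.
Step 4 — Series Q: Q = ω₀L/R = 1168·0.0692/20 = 4.04.

(a) f₀ = 185.8 Hz  (b) Q = 4.04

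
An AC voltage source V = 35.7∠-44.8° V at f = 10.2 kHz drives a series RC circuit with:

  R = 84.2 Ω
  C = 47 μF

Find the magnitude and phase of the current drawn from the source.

Step 1 — Angular frequency: ω = 2π·f = 2π·1.02e+04 = 6.409e+04 rad/s.
Step 2 — Component impedances:
  R: Z = R = 84.2 Ω
  C: Z = 1/(jωC) = -j/(ω·C) = 0 - j0.332 Ω
Step 3 — Series combination: Z_total = R + C = 84.2 - j0.332 Ω = 84.2∠-0.2° Ω.
Step 4 — Source phasor: V = 35.7∠-44.8° V = 25.33 - j25.16 V.
Step 5 — Ohm's law: I = V / Z_total = (25.33 - j25.16) / (84.2 - j0.332) = 0.302 - j0.2976 A.
Step 6 — Convert to polar: |I| = 0.424 A, ∠I = -44.6°.

I = 0.424∠-44.6° A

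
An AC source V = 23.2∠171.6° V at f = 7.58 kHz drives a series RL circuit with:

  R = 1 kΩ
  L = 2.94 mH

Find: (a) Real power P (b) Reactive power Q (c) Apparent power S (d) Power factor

Step 1 — Angular frequency: ω = 2π·f = 2π·7580 = 4.763e+04 rad/s.
Step 2 — Component impedances:
  R: Z = R = 1000 Ω
  L: Z = jωL = j·4.763e+04·0.00294 = 0 + j140 Ω
Step 3 — Series combination: Z_total = R + L = 1000 + j140 Ω = 1010∠8.0° Ω.
Step 4 — Source phasor: V = 23.2∠171.6° V = -22.95 + j3.389 V.
Step 5 — Current: I = V / Z = -0.02204 + j0.006476 A = 0.02298∠163.6° A.
Step 6 — Complex power: S = V·I* = 0.5279 + j0.07392 VA.
Step 7 — Real power: P = Re(S) = 0.5279 W.
Step 8 — Reactive power: Q = Im(S) = 0.07392 VAR.
Step 9 — Apparent power: |S| = 0.533 VA.
Step 10 — Power factor: PF = P/|S| = 0.9903 (lagging).

(a) P = 0.5279 W  (b) Q = 0.07392 VAR  (c) S = 0.533 VA  (d) PF = 0.9903 (lagging)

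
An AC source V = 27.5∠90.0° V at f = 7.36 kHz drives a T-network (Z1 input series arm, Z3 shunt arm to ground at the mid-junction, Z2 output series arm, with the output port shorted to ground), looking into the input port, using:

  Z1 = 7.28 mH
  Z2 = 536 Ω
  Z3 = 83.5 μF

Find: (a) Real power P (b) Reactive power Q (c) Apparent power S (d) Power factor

Step 1 — Angular frequency: ω = 2π·f = 2π·7360 = 4.624e+04 rad/s.
Step 2 — Component impedances:
  Z1: Z = jωL = j·4.624e+04·0.00728 = 0 + j336.7 Ω
  Z2: Z = R = 536 Ω
  Z3: Z = 1/(jωC) = -j/(ω·C) = 0 - j0.259 Ω
Step 3 — With the output port shorted to ground, the output series arm Z2 runs from the junction to ground; the shunt arm Z3 also runs from the junction to ground. They appear in parallel: Z3 || Z2 = 0.0001251 - j0.259 Ω.
Step 4 — Series with input arm Z1: Z_in = Z1 + (Z3 || Z2) = 0.0001251 + j336.4 Ω = 336.4∠90.0° Ω.
Step 5 — Source phasor: V = 27.5∠90.0° V = 0 + j27.5 V.
Step 6 — Current: I = V / Z = 0.08175 + j3.041e-08 A = 0.08175∠0.0° A.
Step 7 — Complex power: S = V·I* = 8.362e-07 + j2.248 VA.
Step 8 — Real power: P = Re(S) = 8.362e-07 W.
Step 9 — Reactive power: Q = Im(S) = 2.248 VAR.
Step 10 — Apparent power: |S| = 2.248 VA.
Step 11 — Power factor: PF = P/|S| = 3.72e-07 (lagging).

(a) P = 8.362e-07 W  (b) Q = 2.248 VAR  (c) S = 2.248 VA  (d) PF = 3.72e-07 (lagging)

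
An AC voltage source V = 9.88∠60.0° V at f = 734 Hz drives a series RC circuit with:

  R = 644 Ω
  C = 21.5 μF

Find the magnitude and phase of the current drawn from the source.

Step 1 — Angular frequency: ω = 2π·f = 2π·734 = 4612 rad/s.
Step 2 — Component impedances:
  R: Z = R = 644 Ω
  C: Z = 1/(jωC) = -j/(ω·C) = 0 - j10.09 Ω
Step 3 — Series combination: Z_total = R + C = 644 - j10.09 Ω = 644.1∠-0.9° Ω.
Step 4 — Source phasor: V = 9.88∠60.0° V = 4.94 + j8.556 V.
Step 5 — Ohm's law: I = V / Z_total = (4.94 + j8.556) / (644 - j10.09) = 0.007461 + j0.0134 A.
Step 6 — Convert to polar: |I| = 0.01534 A, ∠I = 60.9°.

I = 0.01534∠60.9° A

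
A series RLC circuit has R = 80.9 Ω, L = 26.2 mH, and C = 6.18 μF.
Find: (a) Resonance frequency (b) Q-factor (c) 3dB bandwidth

Step 1 — Resonance: ω₀ = 1/√(LC) = 1/√(0.0262·6.18e-06) = 2485 rad/s.
Step 2 — f₀ = ω₀/(2π) = 395.5 Hz.
Step 3 — Series Q: Q = ω₀L/R = 2485·0.0262/80.9 = 0.8048.
Step 4 — Bandwidth: Δω = ω₀/Q = 3088 rad/s; BW = Δω/(2π) = 491.4 Hz.

(a) f₀ = 395.5 Hz  (b) Q = 0.8048  (c) BW = 491.4 Hz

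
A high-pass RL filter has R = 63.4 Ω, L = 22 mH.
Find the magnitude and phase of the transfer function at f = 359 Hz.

Step 1 — Angular frequency: ω = 2π·359 = 2256 rad/s.
Step 2 — Transfer function: H(jω) = jωL/(R + jωL).
Step 3 — Numerator jωL = j·49.62; denominator R + jωL = 63.4 + j49.62.
Step 4 — H = 0.3799 + j0.4854.
Step 5 — Magnitude: |H| = 0.6164 (-4.2 dB); phase: φ = 51.9°.

|H| = 0.6164 (-4.2 dB), φ = 51.9°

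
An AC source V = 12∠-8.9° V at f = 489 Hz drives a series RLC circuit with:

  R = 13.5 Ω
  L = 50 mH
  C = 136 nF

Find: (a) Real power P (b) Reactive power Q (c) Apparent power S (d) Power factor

Step 1 — Angular frequency: ω = 2π·f = 2π·489 = 3072 rad/s.
Step 2 — Component impedances:
  R: Z = R = 13.5 Ω
  L: Z = jωL = j·3072·0.05 = 0 + j153.6 Ω
  C: Z = 1/(jωC) = -j/(ω·C) = 0 - j2393 Ω
Step 3 — Series combination: Z_total = R + L + C = 13.5 - j2240 Ω = 2240∠-89.7° Ω.
Step 4 — Source phasor: V = 12∠-8.9° V = 11.86 - j1.857 V.
Step 5 — Current: I = V / Z = 0.0008609 + j0.005289 A = 0.005358∠80.8° A.
Step 6 — Complex power: S = V·I* = 0.0003876 - j0.0643 VA.
Step 7 — Real power: P = Re(S) = 0.0003876 W.
Step 8 — Reactive power: Q = Im(S) = -0.0643 VAR.
Step 9 — Apparent power: |S| = 0.0643 VA.
Step 10 — Power factor: PF = P/|S| = 0.006028 (leading).

(a) P = 0.0003876 W  (b) Q = -0.0643 VAR  (c) S = 0.0643 VA  (d) PF = 0.006028 (leading)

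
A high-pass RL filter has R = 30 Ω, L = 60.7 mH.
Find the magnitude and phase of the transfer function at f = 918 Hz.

Step 1 — Angular frequency: ω = 2π·918 = 5768 rad/s.
Step 2 — Transfer function: H(jω) = jωL/(R + jωL).
Step 3 — Numerator jωL = j·350.1; denominator R + jωL = 30 + j350.1.
Step 4 — H = 0.9927 + j0.08506.
Step 5 — Magnitude: |H| = 0.9963 (-0.0 dB); phase: φ = 4.9°.

|H| = 0.9963 (-0.0 dB), φ = 4.9°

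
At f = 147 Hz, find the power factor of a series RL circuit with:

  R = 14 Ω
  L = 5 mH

Step 1 — Angular frequency: ω = 2π·f = 2π·147 = 923.6 rad/s.
Step 2 — Component impedances:
  R: Z = R = 14 Ω
  L: Z = jωL = j·923.6·0.005 = 0 + j4.618 Ω
Step 3 — Series combination: Z_total = R + L = 14 + j4.618 Ω = 14.74∠18.3° Ω.
Step 4 — Power factor: PF = cos(φ) = Re(Z)/|Z| = 14/14.742 = 0.9497.
Step 5 — Type: Im(Z) = 4.618 ⇒ lagging (phase φ = 18.3°).

PF = 0.9497 (lagging, φ = 18.3°)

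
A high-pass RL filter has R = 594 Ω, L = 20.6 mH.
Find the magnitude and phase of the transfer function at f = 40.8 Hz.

Step 1 — Angular frequency: ω = 2π·40.8 = 256.4 rad/s.
Step 2 — Transfer function: H(jω) = jωL/(R + jωL).
Step 3 — Numerator jωL = j·5.281; denominator R + jωL = 594 + j5.281.
Step 4 — H = 7.903e-05 + j0.00889.
Step 5 — Magnitude: |H| = 0.00889 (-41.0 dB); phase: φ = 89.5°.

|H| = 0.00889 (-41.0 dB), φ = 89.5°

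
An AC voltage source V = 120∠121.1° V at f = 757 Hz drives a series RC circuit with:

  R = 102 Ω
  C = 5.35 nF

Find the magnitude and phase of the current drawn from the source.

Step 1 — Angular frequency: ω = 2π·f = 2π·757 = 4756 rad/s.
Step 2 — Component impedances:
  R: Z = R = 102 Ω
  C: Z = 1/(jωC) = -j/(ω·C) = 0 - j3.93e+04 Ω
Step 3 — Series combination: Z_total = R + C = 102 - j3.93e+04 Ω = 3.93e+04∠-89.9° Ω.
Step 4 — Source phasor: V = 120∠121.1° V = -61.98 + j102.8 V.
Step 5 — Ohm's law: I = V / Z_total = (-61.98 + j102.8) / (102 - j3.93e+04) = -0.002619 - j0.00157 A.
Step 6 — Convert to polar: |I| = 0.003054 A, ∠I = -149.0°.

I = 0.003054∠-149.0° A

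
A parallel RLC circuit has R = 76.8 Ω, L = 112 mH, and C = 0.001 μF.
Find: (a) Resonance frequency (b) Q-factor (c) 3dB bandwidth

Step 1 — Resonance: ω₀ = 1/√(LC) = 1/√(0.112·1e-09) = 9.449e+04 rad/s.
Step 2 — f₀ = ω₀/(2π) = 1.504e+04 Hz.
Step 3 — Parallel Q: Q = R/(ω₀L) = 76.8/(9.449e+04·0.112) = 0.007257.
Step 4 — Bandwidth: Δω = ω₀/Q = 1.302e+07 rad/s; BW = Δω/(2π) = 2.072e+06 Hz.

(a) f₀ = 1.504e+04 Hz  (b) Q = 0.007257  (c) BW = 2.072e+06 Hz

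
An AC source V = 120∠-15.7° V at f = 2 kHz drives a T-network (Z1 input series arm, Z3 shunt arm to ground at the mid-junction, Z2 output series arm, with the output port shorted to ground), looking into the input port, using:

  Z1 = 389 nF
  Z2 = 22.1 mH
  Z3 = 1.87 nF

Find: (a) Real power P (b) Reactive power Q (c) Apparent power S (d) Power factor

Step 1 — Angular frequency: ω = 2π·f = 2π·2000 = 1.257e+04 rad/s.
Step 2 — Component impedances:
  Z1: Z = 1/(jωC) = -j/(ω·C) = 0 - j204.6 Ω
  Z2: Z = jωL = j·1.257e+04·0.0221 = 0 + j277.7 Ω
  Z3: Z = 1/(jωC) = -j/(ω·C) = 0 - j4.255e+04 Ω
Step 3 — With the output port shorted to ground, the output series arm Z2 runs from the junction to ground; the shunt arm Z3 also runs from the junction to ground. They appear in parallel: Z3 || Z2 = 0 + j279.5 Ω.
Step 4 — Series with input arm Z1: Z_in = Z1 + (Z3 || Z2) = 0 + j74.97 Ω = 74.97∠90.0° Ω.
Step 5 — Source phasor: V = 120∠-15.7° V = 115.5 - j32.47 V.
Step 6 — Current: I = V / Z = -0.4331 - j1.541 A = 1.601∠-105.7° A.
Step 7 — Complex power: S = V·I* = 0 + j192.1 VA.
Step 8 — Real power: P = Re(S) = 0 W.
Step 9 — Reactive power: Q = Im(S) = 192.1 VAR.
Step 10 — Apparent power: |S| = 192.1 VA.
Step 11 — Power factor: PF = P/|S| = 0 (lagging).

(a) P = 0 W  (b) Q = 192.1 VAR  (c) S = 192.1 VA  (d) PF = 0 (lagging)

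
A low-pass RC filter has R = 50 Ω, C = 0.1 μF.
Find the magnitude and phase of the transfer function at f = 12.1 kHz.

Step 1 — Angular frequency: ω = 2π·1.21e+04 = 7.603e+04 rad/s.
Step 2 — Transfer function: H(jω) = 1/(1 + jωRC).
Step 3 — Denominator: 1 + jωRC = 1 + j·7.603e+04·50·1e-07 = 1 + j0.3801.
Step 4 — H = 0.8737 - j0.3321.
Step 5 — Magnitude: |H| = 0.9347 (-0.6 dB); phase: φ = -20.8°.

|H| = 0.9347 (-0.6 dB), φ = -20.8°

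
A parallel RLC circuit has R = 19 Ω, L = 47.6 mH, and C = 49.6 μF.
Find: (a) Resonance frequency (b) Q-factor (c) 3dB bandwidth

Step 1 — Resonance: ω₀ = 1/√(LC) = 1/√(0.0476·4.96e-05) = 650.8 rad/s.
Step 2 — f₀ = ω₀/(2π) = 103.6 Hz.
Step 3 — Parallel Q: Q = R/(ω₀L) = 19/(650.8·0.0476) = 0.6133.
Step 4 — Bandwidth: Δω = ω₀/Q = 1061 rad/s; BW = Δω/(2π) = 168.9 Hz.

(a) f₀ = 103.6 Hz  (b) Q = 0.6133  (c) BW = 168.9 Hz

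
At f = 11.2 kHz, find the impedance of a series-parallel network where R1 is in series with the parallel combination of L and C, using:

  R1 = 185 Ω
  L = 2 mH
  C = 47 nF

Step 1 — Angular frequency: ω = 2π·f = 2π·1.12e+04 = 7.037e+04 rad/s.
Step 2 — Component impedances:
  R1: Z = R = 185 Ω
  L: Z = jωL = j·7.037e+04·0.002 = 0 + j140.7 Ω
  C: Z = 1/(jωC) = -j/(ω·C) = 0 - j302.3 Ω
Step 3 — Parallel branch: L || C = 1/(1/L + 1/C) = 0 + j263.3 Ω.
Step 4 — Series with R1: Z_total = R1 + (L || C) = 185 + j263.3 Ω = 321.8∠54.9° Ω.

Z = 185 + j263.3 Ω = 321.8∠54.9° Ω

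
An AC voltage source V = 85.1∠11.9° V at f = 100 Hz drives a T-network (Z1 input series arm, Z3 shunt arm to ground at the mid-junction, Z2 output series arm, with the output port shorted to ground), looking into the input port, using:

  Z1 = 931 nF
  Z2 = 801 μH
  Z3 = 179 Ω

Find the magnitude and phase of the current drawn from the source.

Step 1 — Angular frequency: ω = 2π·f = 2π·100 = 628.3 rad/s.
Step 2 — Component impedances:
  Z1: Z = 1/(jωC) = -j/(ω·C) = 0 - j1710 Ω
  Z2: Z = jωL = j·628.3·0.000801 = 0 + j0.5033 Ω
  Z3: Z = R = 179 Ω
Step 3 — With the output port shorted to ground, the output series arm Z2 runs from the junction to ground; the shunt arm Z3 also runs from the junction to ground. They appear in parallel: Z3 || Z2 = 0.001415 + j0.5033 Ω.
Step 4 — Series with input arm Z1: Z_in = Z1 + (Z3 || Z2) = 0.001415 - j1709 Ω = 1709∠-90.0° Ω.
Step 5 — Source phasor: V = 85.1∠11.9° V = 83.27 + j17.55 V.
Step 6 — Ohm's law: I = V / Z_total = (83.27 + j17.55) / (0.001415 - j1709) = -0.01027 + j0.04873 A.
Step 7 — Convert to polar: |I| = 0.0498 A, ∠I = 101.9°.

I = 0.0498∠101.9° A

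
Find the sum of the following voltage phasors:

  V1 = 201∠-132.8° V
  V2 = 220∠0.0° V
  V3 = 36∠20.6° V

Step 1 — Convert each phasor to rectangular form:
  V1 = 201·(cos(-132.8°) + j·sin(-132.8°)) = -136.6 - j147.5 V
  V2 = 220·(cos(0.0°) + j·sin(0.0°)) = 220 V
  V3 = 36·(cos(20.6°) + j·sin(20.6°)) = 33.7 + j12.67 V
Step 2 — Sum components: V_total = 117.1 - j134.8 V.
Step 3 — Convert to polar: |V_total| = 178.6 V, ∠V_total = -49.0°.

V_total = 178.6∠-49.0° V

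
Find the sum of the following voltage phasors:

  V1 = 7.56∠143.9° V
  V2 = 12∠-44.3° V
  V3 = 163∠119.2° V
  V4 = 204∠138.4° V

Step 1 — Convert each phasor to rectangular form:
  V1 = 7.56·(cos(143.9°) + j·sin(143.9°)) = -6.108 + j4.454 V
  V2 = 12·(cos(-44.3°) + j·sin(-44.3°)) = 8.588 - j8.381 V
  V3 = 163·(cos(119.2°) + j·sin(119.2°)) = -79.52 + j142.3 V
  V4 = 204·(cos(138.4°) + j·sin(138.4°)) = -152.6 + j135.4 V
Step 2 — Sum components: V_total = -229.6 + j273.8 V.
Step 3 — Convert to polar: |V_total| = 357.3 V, ∠V_total = 130.0°.

V_total = 357.3∠130.0° V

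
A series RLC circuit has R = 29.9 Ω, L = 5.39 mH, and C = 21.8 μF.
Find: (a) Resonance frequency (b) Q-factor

Step 1 — Resonance condition Im(Z)=0 gives ω₀ = 1/√(LC).
Step 2 — ω₀ = 1/√(0.00539·2.18e-05) = 2917 rad/s.
Step 3 — f₀ = ω₀/(2π) = 464.3 Hz.
Step 4 — Series Q: Q = ω₀L/R = 2917·0.00539/29.9 = 0.5259.

(a) f₀ = 464.3 Hz  (b) Q = 0.5259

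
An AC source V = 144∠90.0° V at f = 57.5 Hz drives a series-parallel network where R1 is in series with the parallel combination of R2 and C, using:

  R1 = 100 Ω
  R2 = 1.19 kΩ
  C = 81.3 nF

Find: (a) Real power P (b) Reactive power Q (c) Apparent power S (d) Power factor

Step 1 — Angular frequency: ω = 2π·f = 2π·57.5 = 361.3 rad/s.
Step 2 — Component impedances:
  R1: Z = R = 100 Ω
  R2: Z = R = 1190 Ω
  C: Z = 1/(jωC) = -j/(ω·C) = 0 - j3.405e+04 Ω
Step 3 — Parallel branch: R2 || C = 1/(1/R2 + 1/C) = 1189 - j41.54 Ω.
Step 4 — Series with R1: Z_total = R1 + (R2 || C) = 1289 - j41.54 Ω = 1289∠-1.8° Ω.
Step 5 — Source phasor: V = 144∠90.0° V = 0 + j144 V.
Step 6 — Current: I = V / Z = -0.003599 + j0.1116 A = 0.1117∠91.8° A.
Step 7 — Complex power: S = V·I* = 16.08 - j0.5183 VA.
Step 8 — Real power: P = Re(S) = 16.08 W.
Step 9 — Reactive power: Q = Im(S) = -0.5183 VAR.
Step 10 — Apparent power: |S| = 16.08 VA.
Step 11 — Power factor: PF = P/|S| = 0.9995 (leading).

(a) P = 16.08 W  (b) Q = -0.5183 VAR  (c) S = 16.08 VA  (d) PF = 0.9995 (leading)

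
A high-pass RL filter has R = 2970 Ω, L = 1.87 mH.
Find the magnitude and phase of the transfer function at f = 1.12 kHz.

Step 1 — Angular frequency: ω = 2π·1120 = 7037 rad/s.
Step 2 — Transfer function: H(jω) = jωL/(R + jωL).
Step 3 — Numerator jωL = j·13.16; denominator R + jωL = 2970 + j13.16.
Step 4 — H = 1.963e-05 + j0.004431.
Step 5 — Magnitude: |H| = 0.004431 (-47.1 dB); phase: φ = 89.7°.

|H| = 0.004431 (-47.1 dB), φ = 89.7°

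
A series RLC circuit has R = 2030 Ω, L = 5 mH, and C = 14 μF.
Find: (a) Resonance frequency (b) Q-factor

Step 1 — Resonance condition Im(Z)=0 gives ω₀ = 1/√(LC).
Step 2 — ω₀ = 1/√(0.005·1.4e-05) = 3780 rad/s.
Step 3 — f₀ = ω₀/(2π) = 601.5 Hz.
Step 4 — Series Q: Q = ω₀L/R = 3780·0.005/2030 = 0.009309.

(a) f₀ = 601.5 Hz  (b) Q = 0.009309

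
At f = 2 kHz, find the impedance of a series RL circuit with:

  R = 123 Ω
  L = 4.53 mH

Step 1 — Angular frequency: ω = 2π·f = 2π·2000 = 1.257e+04 rad/s.
Step 2 — Component impedances:
  R: Z = R = 123 Ω
  L: Z = jωL = j·1.257e+04·0.00453 = 0 + j56.93 Ω
Step 3 — Series combination: Z_total = R + L = 123 + j56.93 Ω = 135.5∠24.8° Ω.

Z = 123 + j56.93 Ω = 135.5∠24.8° Ω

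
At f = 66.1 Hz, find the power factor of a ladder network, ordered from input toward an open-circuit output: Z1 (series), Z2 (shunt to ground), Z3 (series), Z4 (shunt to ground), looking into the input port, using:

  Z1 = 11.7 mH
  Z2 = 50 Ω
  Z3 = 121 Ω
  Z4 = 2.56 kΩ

Step 1 — Angular frequency: ω = 2π·f = 2π·66.1 = 415.3 rad/s.
Step 2 — Component impedances:
  Z1: Z = jωL = j·415.3·0.0117 = 0 + j4.859 Ω
  Z2: Z = R = 50 Ω
  Z3: Z = R = 121 Ω
  Z4: Z = R = 2560 Ω
Step 3 — Ladder network (open output): work backward from the far end, alternating series and parallel combinations. Z_in = 49.08 + j4.859 Ω = 49.32∠5.7° Ω.
Step 4 — Power factor: PF = cos(φ) = Re(Z)/|Z| = 49.08/49.32 = 0.9951.
Step 5 — Type: Im(Z) = 4.859 ⇒ lagging (phase φ = 5.7°).

PF = 0.9951 (lagging, φ = 5.7°)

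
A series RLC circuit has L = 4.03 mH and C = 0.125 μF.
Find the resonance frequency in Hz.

Step 1 — Resonance condition Im(Z)=0 gives ω₀ = 1/√(LC).
Step 2 — ω₀ = 1/√(0.00403·1.25e-07) = 4.455e+04 rad/s.
Step 3 — f₀ = ω₀/(2π) = 7091 Hz.

f₀ = 7091 Hz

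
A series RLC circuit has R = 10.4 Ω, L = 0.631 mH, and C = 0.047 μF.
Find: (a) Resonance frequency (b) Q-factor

Step 1 — Resonance condition Im(Z)=0 gives ω₀ = 1/√(LC).
Step 2 — ω₀ = 1/√(0.000631·4.7e-08) = 1.836e+05 rad/s.
Step 3 — f₀ = ω₀/(2π) = 2.923e+04 Hz.
Step 4 — Series Q: Q = ω₀L/R = 1.836e+05·0.000631/10.4 = 11.14.

(a) f₀ = 2.923e+04 Hz  (b) Q = 11.14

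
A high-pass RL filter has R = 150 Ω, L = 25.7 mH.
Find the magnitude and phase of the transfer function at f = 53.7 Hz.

Step 1 — Angular frequency: ω = 2π·53.7 = 337.4 rad/s.
Step 2 — Transfer function: H(jω) = jωL/(R + jωL).
Step 3 — Numerator jωL = j·8.671; denominator R + jωL = 150 + j8.671.
Step 4 — H = 0.003331 + j0.05762.
Step 5 — Magnitude: |H| = 0.05771 (-24.8 dB); phase: φ = 86.7°.

|H| = 0.05771 (-24.8 dB), φ = 86.7°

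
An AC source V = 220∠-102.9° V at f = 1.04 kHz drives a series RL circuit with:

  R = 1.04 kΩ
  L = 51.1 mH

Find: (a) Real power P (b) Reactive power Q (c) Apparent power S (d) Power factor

Step 1 — Angular frequency: ω = 2π·f = 2π·1040 = 6535 rad/s.
Step 2 — Component impedances:
  R: Z = R = 1040 Ω
  L: Z = jωL = j·6535·0.0511 = 0 + j333.9 Ω
Step 3 — Series combination: Z_total = R + L = 1040 + j333.9 Ω = 1092∠17.8° Ω.
Step 4 — Source phasor: V = 220∠-102.9° V = -49.12 - j214.4 V.
Step 5 — Current: I = V / Z = -0.1028 - j0.1732 A = 0.2014∠-120.7° A.
Step 6 — Complex power: S = V·I* = 42.19 + j13.55 VA.
Step 7 — Real power: P = Re(S) = 42.19 W.
Step 8 — Reactive power: Q = Im(S) = 13.55 VAR.
Step 9 — Apparent power: |S| = 44.31 VA.
Step 10 — Power factor: PF = P/|S| = 0.9521 (lagging).

(a) P = 42.19 W  (b) Q = 13.55 VAR  (c) S = 44.31 VA  (d) PF = 0.9521 (lagging)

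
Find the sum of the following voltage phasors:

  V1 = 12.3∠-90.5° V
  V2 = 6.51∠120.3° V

Step 1 — Convert each phasor to rectangular form:
  V1 = 12.3·(cos(-90.5°) + j·sin(-90.5°)) = -0.1073 - j12.3 V
  V2 = 6.51·(cos(120.3°) + j·sin(120.3°)) = -3.284 + j5.621 V
Step 2 — Sum components: V_total = -3.392 - j6.679 V.
Step 3 — Convert to polar: |V_total| = 7.491 V, ∠V_total = -116.9°.

V_total = 7.491∠-116.9° V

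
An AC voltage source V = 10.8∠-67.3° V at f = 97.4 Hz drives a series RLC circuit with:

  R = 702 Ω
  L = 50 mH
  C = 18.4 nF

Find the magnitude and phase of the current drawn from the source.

Step 1 — Angular frequency: ω = 2π·f = 2π·97.4 = 612 rad/s.
Step 2 — Component impedances:
  R: Z = R = 702 Ω
  L: Z = jωL = j·612·0.05 = 0 + j30.6 Ω
  C: Z = 1/(jωC) = -j/(ω·C) = 0 - j8.881e+04 Ω
Step 3 — Series combination: Z_total = R + L + C = 702 - j8.878e+04 Ω = 8.878e+04∠-89.5° Ω.
Step 4 — Source phasor: V = 10.8∠-67.3° V = 4.168 - j9.963 V.
Step 5 — Ohm's law: I = V / Z_total = (4.168 - j9.963) / (702 - j8.878e+04) = 0.0001126 + j4.606e-05 A.
Step 6 — Convert to polar: |I| = 0.0001217 A, ∠I = 22.2°.

I = 0.0001217∠22.2° A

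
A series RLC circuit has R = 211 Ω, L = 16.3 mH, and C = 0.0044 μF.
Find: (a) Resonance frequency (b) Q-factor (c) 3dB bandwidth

Step 1 — Resonance condition Im(Z)=0 gives ω₀ = 1/√(LC).
Step 2 — ω₀ = 1/√(0.0163·4.4e-09) = 1.181e+05 rad/s.
Step 3 — f₀ = ω₀/(2π) = 1.879e+04 Hz.
Step 4 — Series Q: Q = ω₀L/R = 1.181e+05·0.0163/211 = 9.122.
Step 5 — 3dB bandwidth: Δω = ω₀/Q = 1.294e+04 rad/s; BW = Δω/(2π) = 2060 Hz.

(a) f₀ = 1.879e+04 Hz  (b) Q = 9.122  (c) BW = 2060 Hz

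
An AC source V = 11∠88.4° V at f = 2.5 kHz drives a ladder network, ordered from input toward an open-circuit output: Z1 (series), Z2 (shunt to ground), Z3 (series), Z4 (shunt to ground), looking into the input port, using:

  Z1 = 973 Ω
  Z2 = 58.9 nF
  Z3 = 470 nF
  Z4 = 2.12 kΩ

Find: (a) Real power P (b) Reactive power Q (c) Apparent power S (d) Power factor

Step 1 — Angular frequency: ω = 2π·f = 2π·2500 = 1.571e+04 rad/s.
Step 2 — Component impedances:
  Z1: Z = R = 973 Ω
  Z2: Z = 1/(jωC) = -j/(ω·C) = 0 - j1081 Ω
  Z3: Z = 1/(jωC) = -j/(ω·C) = 0 - j135.5 Ω
  Z4: Z = R = 2120 Ω
Step 3 — Ladder network (open output): work backward from the far end, alternating series and parallel combinations. Z_in = 1388 - j843 Ω = 1624∠-31.3° Ω.
Step 4 — Source phasor: V = 11∠88.4° V = 0.3071 + j11 V.
Step 5 — Current: I = V / Z = -0.003355 + j0.005886 A = 0.006775∠119.7° A.
Step 6 — Complex power: S = V·I* = 0.06369 - j0.0387 VA.
Step 7 — Real power: P = Re(S) = 0.06369 W.
Step 8 — Reactive power: Q = Im(S) = -0.0387 VAR.
Step 9 — Apparent power: |S| = 0.07453 VA.
Step 10 — Power factor: PF = P/|S| = 0.8546 (leading).

(a) P = 0.06369 W  (b) Q = -0.0387 VAR  (c) S = 0.07453 VA  (d) PF = 0.8546 (leading)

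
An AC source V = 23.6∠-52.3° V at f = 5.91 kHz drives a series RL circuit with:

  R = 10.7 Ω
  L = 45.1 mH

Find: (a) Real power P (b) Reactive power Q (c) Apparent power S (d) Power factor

Step 1 — Angular frequency: ω = 2π·f = 2π·5910 = 3.713e+04 rad/s.
Step 2 — Component impedances:
  R: Z = R = 10.7 Ω
  L: Z = jωL = j·3.713e+04·0.0451 = 0 + j1675 Ω
Step 3 — Series combination: Z_total = R + L = 10.7 + j1675 Ω = 1675∠89.6° Ω.
Step 4 — Source phasor: V = 23.6∠-52.3° V = 14.43 - j18.67 V.
Step 5 — Current: I = V / Z = -0.01109 - j0.008688 A = 0.01409∠-141.9° A.
Step 6 — Complex power: S = V·I* = 0.002125 + j0.3326 VA.
Step 7 — Real power: P = Re(S) = 0.002125 W.
Step 8 — Reactive power: Q = Im(S) = 0.3326 VAR.
Step 9 — Apparent power: |S| = 0.3326 VA.
Step 10 — Power factor: PF = P/|S| = 0.006389 (lagging).

(a) P = 0.002125 W  (b) Q = 0.3326 VAR  (c) S = 0.3326 VA  (d) PF = 0.006389 (lagging)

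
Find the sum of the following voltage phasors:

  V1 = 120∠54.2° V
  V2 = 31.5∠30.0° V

Step 1 — Convert each phasor to rectangular form:
  V1 = 120·(cos(54.2°) + j·sin(54.2°)) = 70.19 + j97.33 V
  V2 = 31.5·(cos(30.0°) + j·sin(30.0°)) = 27.28 + j15.75 V
Step 2 — Sum components: V_total = 97.47 + j113.1 V.
Step 3 — Convert to polar: |V_total| = 149.3 V, ∠V_total = 49.2°.

V_total = 149.3∠49.2° V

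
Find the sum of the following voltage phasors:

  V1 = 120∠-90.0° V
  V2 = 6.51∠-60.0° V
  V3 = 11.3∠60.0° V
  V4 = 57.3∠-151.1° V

Step 1 — Convert each phasor to rectangular form:
  V1 = 120·(cos(-90.0°) + j·sin(-90.0°)) = 0 - j120 V
  V2 = 6.51·(cos(-60.0°) + j·sin(-60.0°)) = 3.255 - j5.638 V
  V3 = 11.3·(cos(60.0°) + j·sin(60.0°)) = 5.65 + j9.786 V
  V4 = 57.3·(cos(-151.1°) + j·sin(-151.1°)) = -50.16 - j27.69 V
Step 2 — Sum components: V_total = -41.26 - j143.5 V.
Step 3 — Convert to polar: |V_total| = 149.4 V, ∠V_total = -106.0°.

V_total = 149.4∠-106.0° V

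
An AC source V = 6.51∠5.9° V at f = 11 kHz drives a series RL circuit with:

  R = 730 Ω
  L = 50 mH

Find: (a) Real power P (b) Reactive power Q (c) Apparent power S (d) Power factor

Step 1 — Angular frequency: ω = 2π·f = 2π·1.1e+04 = 6.912e+04 rad/s.
Step 2 — Component impedances:
  R: Z = R = 730 Ω
  L: Z = jωL = j·6.912e+04·0.05 = 0 + j3456 Ω
Step 3 — Series combination: Z_total = R + L = 730 + j3456 Ω = 3532∠78.1° Ω.
Step 4 — Source phasor: V = 6.51∠5.9° V = 6.476 + j0.6692 V.
Step 5 — Current: I = V / Z = 0.0005643 - j0.001755 A = 0.001843∠-72.2° A.
Step 6 — Complex power: S = V·I* = 0.00248 + j0.01174 VA.
Step 7 — Real power: P = Re(S) = 0.00248 W.
Step 8 — Reactive power: Q = Im(S) = 0.01174 VAR.
Step 9 — Apparent power: |S| = 0.012 VA.
Step 10 — Power factor: PF = P/|S| = 0.2067 (lagging).

(a) P = 0.00248 W  (b) Q = 0.01174 VAR  (c) S = 0.012 VA  (d) PF = 0.2067 (lagging)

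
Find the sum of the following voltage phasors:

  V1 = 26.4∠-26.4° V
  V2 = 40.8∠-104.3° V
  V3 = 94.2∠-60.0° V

Step 1 — Convert each phasor to rectangular form:
  V1 = 26.4·(cos(-26.4°) + j·sin(-26.4°)) = 23.65 - j11.74 V
  V2 = 40.8·(cos(-104.3°) + j·sin(-104.3°)) = -10.08 - j39.54 V
  V3 = 94.2·(cos(-60.0°) + j·sin(-60.0°)) = 47.1 - j81.58 V
Step 2 — Sum components: V_total = 60.67 - j132.9 V.
Step 3 — Convert to polar: |V_total| = 146.1 V, ∠V_total = -65.5°.

V_total = 146.1∠-65.5° V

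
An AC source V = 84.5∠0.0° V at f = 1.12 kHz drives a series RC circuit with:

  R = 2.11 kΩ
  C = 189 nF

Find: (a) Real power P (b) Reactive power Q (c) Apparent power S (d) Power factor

Step 1 — Angular frequency: ω = 2π·f = 2π·1120 = 7037 rad/s.
Step 2 — Component impedances:
  R: Z = R = 2110 Ω
  C: Z = 1/(jωC) = -j/(ω·C) = 0 - j751.9 Ω
Step 3 — Series combination: Z_total = R + C = 2110 - j751.9 Ω = 2240∠-19.6° Ω.
Step 4 — Source phasor: V = 84.5∠0.0° V = 84.5 V.
Step 5 — Current: I = V / Z = 0.03554 + j0.01266 A = 0.03772∠19.6° A.
Step 6 — Complex power: S = V·I* = 3.003 - j1.07 VA.
Step 7 — Real power: P = Re(S) = 3.003 W.
Step 8 — Reactive power: Q = Im(S) = -1.07 VAR.
Step 9 — Apparent power: |S| = 3.188 VA.
Step 10 — Power factor: PF = P/|S| = 0.942 (leading).

(a) P = 3.003 W  (b) Q = -1.07 VAR  (c) S = 3.188 VA  (d) PF = 0.942 (leading)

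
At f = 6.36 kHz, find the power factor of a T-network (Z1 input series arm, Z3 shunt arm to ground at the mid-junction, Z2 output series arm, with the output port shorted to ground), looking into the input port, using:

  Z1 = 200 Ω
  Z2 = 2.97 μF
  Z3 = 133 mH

Step 1 — Angular frequency: ω = 2π·f = 2π·6360 = 3.996e+04 rad/s.
Step 2 — Component impedances:
  Z1: Z = R = 200 Ω
  Z2: Z = 1/(jωC) = -j/(ω·C) = 0 - j8.426 Ω
  Z3: Z = jωL = j·3.996e+04·0.133 = 0 + j5315 Ω
Step 3 — With the output port shorted to ground, the output series arm Z2 runs from the junction to ground; the shunt arm Z3 also runs from the junction to ground. They appear in parallel: Z3 || Z2 = 0 - j8.439 Ω.
Step 4 — Series with input arm Z1: Z_in = Z1 + (Z3 || Z2) = 200 - j8.439 Ω = 200.2∠-2.4° Ω.
Step 5 — Power factor: PF = cos(φ) = Re(Z)/|Z| = 200/200.18 = 0.9991.
Step 6 — Type: Im(Z) = -8.439 ⇒ leading (phase φ = -2.4°).

PF = 0.9991 (leading, φ = -2.4°)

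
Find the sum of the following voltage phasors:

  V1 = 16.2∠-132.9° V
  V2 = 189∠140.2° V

Step 1 — Convert each phasor to rectangular form:
  V1 = 16.2·(cos(-132.9°) + j·sin(-132.9°)) = -11.03 - j11.87 V
  V2 = 189·(cos(140.2°) + j·sin(140.2°)) = -145.2 + j121 V
Step 2 — Sum components: V_total = -156.2 + j109.1 V.
Step 3 — Convert to polar: |V_total| = 190.6 V, ∠V_total = 145.1°.

V_total = 190.6∠145.1° V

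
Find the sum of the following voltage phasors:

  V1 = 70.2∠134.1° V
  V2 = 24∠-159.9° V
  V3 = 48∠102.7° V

Step 1 — Convert each phasor to rectangular form:
  V1 = 70.2·(cos(134.1°) + j·sin(134.1°)) = -48.85 + j50.41 V
  V2 = 24·(cos(-159.9°) + j·sin(-159.9°)) = -22.54 - j8.248 V
  V3 = 48·(cos(102.7°) + j·sin(102.7°)) = -10.55 + j46.83 V
Step 2 — Sum components: V_total = -81.94 + j88.99 V.
Step 3 — Convert to polar: |V_total| = 121 V, ∠V_total = 132.6°.

V_total = 121∠132.6° V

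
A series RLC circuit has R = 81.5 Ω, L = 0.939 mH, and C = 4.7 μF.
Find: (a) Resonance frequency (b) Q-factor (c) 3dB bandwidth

Step 1 — Resonance condition Im(Z)=0 gives ω₀ = 1/√(LC).
Step 2 — ω₀ = 1/√(0.000939·4.7e-06) = 1.505e+04 rad/s.
Step 3 — f₀ = ω₀/(2π) = 2396 Hz.
Step 4 — Series Q: Q = ω₀L/R = 1.505e+04·0.000939/81.5 = 0.1734.
Step 5 — 3dB bandwidth: Δω = ω₀/Q = 8.679e+04 rad/s; BW = Δω/(2π) = 1.381e+04 Hz.

(a) f₀ = 2396 Hz  (b) Q = 0.1734  (c) BW = 1.381e+04 Hz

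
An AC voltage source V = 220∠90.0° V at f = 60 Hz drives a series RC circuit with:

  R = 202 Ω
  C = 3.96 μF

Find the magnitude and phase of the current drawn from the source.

Step 1 — Angular frequency: ω = 2π·f = 2π·60 = 377 rad/s.
Step 2 — Component impedances:
  R: Z = R = 202 Ω
  C: Z = 1/(jωC) = -j/(ω·C) = 0 - j669.8 Ω
Step 3 — Series combination: Z_total = R + C = 202 - j669.8 Ω = 699.6∠-73.2° Ω.
Step 4 — Source phasor: V = 220∠90.0° V = 0 + j220 V.
Step 5 — Ohm's law: I = V / Z_total = (0 + j220) / (202 - j669.8) = -0.3011 + j0.09079 A.
Step 6 — Convert to polar: |I| = 0.3144 A, ∠I = 163.2°.

I = 0.3144∠163.2° A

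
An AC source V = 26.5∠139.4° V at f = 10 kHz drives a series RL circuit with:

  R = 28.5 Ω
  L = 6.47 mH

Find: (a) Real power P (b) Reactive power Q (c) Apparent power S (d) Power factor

Step 1 — Angular frequency: ω = 2π·f = 2π·1e+04 = 6.283e+04 rad/s.
Step 2 — Component impedances:
  R: Z = R = 28.5 Ω
  L: Z = jωL = j·6.283e+04·0.00647 = 0 + j406.5 Ω
Step 3 — Series combination: Z_total = R + L = 28.5 + j406.5 Ω = 407.5∠86.0° Ω.
Step 4 — Source phasor: V = 26.5∠139.4° V = -20.12 + j17.25 V.
Step 5 — Current: I = V / Z = 0.03876 + j0.05221 A = 0.06503∠53.4° A.
Step 6 — Complex power: S = V·I* = 0.1205 + j1.719 VA.
Step 7 — Real power: P = Re(S) = 0.1205 W.
Step 8 — Reactive power: Q = Im(S) = 1.719 VAR.
Step 9 — Apparent power: |S| = 1.723 VA.
Step 10 — Power factor: PF = P/|S| = 0.06994 (lagging).

(a) P = 0.1205 W  (b) Q = 1.719 VAR  (c) S = 1.723 VA  (d) PF = 0.06994 (lagging)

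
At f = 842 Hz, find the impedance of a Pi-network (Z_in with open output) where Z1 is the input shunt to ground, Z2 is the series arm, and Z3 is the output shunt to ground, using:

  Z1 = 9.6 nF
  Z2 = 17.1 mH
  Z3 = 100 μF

Step 1 — Angular frequency: ω = 2π·f = 2π·842 = 5290 rad/s.
Step 2 — Component impedances:
  Z1: Z = 1/(jωC) = -j/(ω·C) = 0 - j1.969e+04 Ω
  Z2: Z = jωL = j·5290·0.0171 = 0 + j90.47 Ω
  Z3: Z = 1/(jωC) = -j/(ω·C) = 0 - j1.89 Ω
Step 3 — With open output, the series arm Z2 and the output shunt Z3 appear in series to ground: Z2 + Z3 = 0 + j88.58 Ω.
Step 4 — Parallel with input shunt Z1: Z_in = Z1 || (Z2 + Z3) = 0 + j88.98 Ω = 88.98∠90.0° Ω.

Z = 0 + j88.98 Ω = 88.98∠90.0° Ω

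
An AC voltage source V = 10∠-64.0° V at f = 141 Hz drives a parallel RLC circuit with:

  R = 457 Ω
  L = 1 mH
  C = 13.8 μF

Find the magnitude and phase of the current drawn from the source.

Step 1 — Angular frequency: ω = 2π·f = 2π·141 = 885.9 rad/s.
Step 2 — Component impedances:
  R: Z = R = 457 Ω
  L: Z = jωL = j·885.9·0.001 = 0 + j0.8859 Ω
  C: Z = 1/(jωC) = -j/(ω·C) = 0 - j81.79 Ω
Step 3 — Parallel combination: 1/Z_total = 1/R + 1/L + 1/C; Z_total = 0.001755 + j0.8956 Ω = 0.8956∠89.9° Ω.
Step 4 — Source phasor: V = 10∠-64.0° V = 4.384 - j8.988 V.
Step 5 — Ohm's law: I = V / Z_total = (4.384 - j8.988) / (0.001755 + j0.8956) = -10.03 - j4.914 A.
Step 6 — Convert to polar: |I| = 11.17 A, ∠I = -153.9°.

I = 11.17∠-153.9° A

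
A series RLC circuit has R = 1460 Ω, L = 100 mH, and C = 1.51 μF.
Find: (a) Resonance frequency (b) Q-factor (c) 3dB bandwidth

Step 1 — Resonance: ω₀ = 1/√(LC) = 1/√(0.1·1.51e-06) = 2573 rad/s.
Step 2 — f₀ = ω₀/(2π) = 409.6 Hz.
Step 3 — Series Q: Q = ω₀L/R = 2573·0.1/1460 = 0.1763.
Step 4 — Bandwidth: Δω = ω₀/Q = 1.46e+04 rad/s; BW = Δω/(2π) = 2324 Hz.

(a) f₀ = 409.6 Hz  (b) Q = 0.1763  (c) BW = 2324 Hz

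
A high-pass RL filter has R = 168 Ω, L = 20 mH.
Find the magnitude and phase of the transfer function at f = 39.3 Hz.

Step 1 — Angular frequency: ω = 2π·39.3 = 246.9 rad/s.
Step 2 — Transfer function: H(jω) = jωL/(R + jωL).
Step 3 — Numerator jωL = j·4.939; denominator R + jωL = 168 + j4.939.
Step 4 — H = 0.0008634 + j0.02937.
Step 5 — Magnitude: |H| = 0.02938 (-30.6 dB); phase: φ = 88.3°.

|H| = 0.02938 (-30.6 dB), φ = 88.3°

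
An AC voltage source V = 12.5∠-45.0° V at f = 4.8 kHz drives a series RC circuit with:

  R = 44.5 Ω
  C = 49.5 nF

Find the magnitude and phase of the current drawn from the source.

Step 1 — Angular frequency: ω = 2π·f = 2π·4800 = 3.016e+04 rad/s.
Step 2 — Component impedances:
  R: Z = R = 44.5 Ω
  C: Z = 1/(jωC) = -j/(ω·C) = 0 - j669.8 Ω
Step 3 — Series combination: Z_total = R + C = 44.5 - j669.8 Ω = 671.3∠-86.2° Ω.
Step 4 — Source phasor: V = 12.5∠-45.0° V = 8.839 - j8.839 V.
Step 5 — Ohm's law: I = V / Z_total = (8.839 - j8.839) / (44.5 - j669.8) = 0.01401 + j0.01226 A.
Step 6 — Convert to polar: |I| = 0.01862 A, ∠I = 41.2°.

I = 0.01862∠41.2° A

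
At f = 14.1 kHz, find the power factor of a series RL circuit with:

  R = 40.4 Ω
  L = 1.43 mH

Step 1 — Angular frequency: ω = 2π·f = 2π·1.41e+04 = 8.859e+04 rad/s.
Step 2 — Component impedances:
  R: Z = R = 40.4 Ω
  L: Z = jωL = j·8.859e+04·0.00143 = 0 + j126.7 Ω
Step 3 — Series combination: Z_total = R + L = 40.4 + j126.7 Ω = 133∠72.3° Ω.
Step 4 — Power factor: PF = cos(φ) = Re(Z)/|Z| = 40.4/133 = 0.3038.
Step 5 — Type: Im(Z) = 126.7 ⇒ lagging (phase φ = 72.3°).

PF = 0.3038 (lagging, φ = 72.3°)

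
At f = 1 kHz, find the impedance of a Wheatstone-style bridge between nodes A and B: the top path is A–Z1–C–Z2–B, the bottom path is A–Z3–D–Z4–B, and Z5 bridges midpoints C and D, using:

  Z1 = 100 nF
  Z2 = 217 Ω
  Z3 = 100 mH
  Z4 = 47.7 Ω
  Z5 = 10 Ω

Step 1 — Angular frequency: ω = 2π·f = 2π·1000 = 6283 rad/s.
Step 2 — Component impedances:
  Z1: Z = 1/(jωC) = -j/(ω·C) = 0 - j1592 Ω
  Z2: Z = R = 217 Ω
  Z3: Z = jωL = j·6283·0.1 = 0 + j628.3 Ω
  Z4: Z = R = 47.7 Ω
  Z5: Z = R = 10 Ω
Step 3 — Bridge requires nodal analysis (the Z5 bridge couples midpoints C and D, so the two paths cannot be reduced to a simple series/parallel combination). Setting node B to ground and injecting 1 A at node A, the 3-node admittance system at A, C, D solves to V_A = Z_AB = 45.78 + j1038 Ω = 1039∠87.5° Ω.

Z = 45.78 + j1038 Ω = 1039∠87.5° Ω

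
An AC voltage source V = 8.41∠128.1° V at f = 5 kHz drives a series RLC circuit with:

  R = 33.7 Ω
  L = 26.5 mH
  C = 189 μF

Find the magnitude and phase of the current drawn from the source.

Step 1 — Angular frequency: ω = 2π·f = 2π·5000 = 3.142e+04 rad/s.
Step 2 — Component impedances:
  R: Z = R = 33.7 Ω
  L: Z = jωL = j·3.142e+04·0.0265 = 0 + j832.5 Ω
  C: Z = 1/(jωC) = -j/(ω·C) = 0 - j0.1684 Ω
Step 3 — Series combination: Z_total = R + L + C = 33.7 + j832.4 Ω = 833∠87.7° Ω.
Step 4 — Source phasor: V = 8.41∠128.1° V = -5.189 + j6.618 V.
Step 5 — Ohm's law: I = V / Z_total = (-5.189 + j6.618) / (33.7 + j832.4) = 0.007686 + j0.006546 A.
Step 6 — Convert to polar: |I| = 0.0101 A, ∠I = 40.4°.

I = 0.0101∠40.4° A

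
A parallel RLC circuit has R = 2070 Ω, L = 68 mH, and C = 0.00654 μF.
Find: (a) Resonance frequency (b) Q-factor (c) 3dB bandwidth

Step 1 — Resonance: ω₀ = 1/√(LC) = 1/√(0.068·6.54e-09) = 4.742e+04 rad/s.
Step 2 — f₀ = ω₀/(2π) = 7547 Hz.
Step 3 — Parallel Q: Q = R/(ω₀L) = 2070/(4.742e+04·0.068) = 0.642.
Step 4 — Bandwidth: Δω = ω₀/Q = 7.387e+04 rad/s; BW = Δω/(2π) = 1.176e+04 Hz.

(a) f₀ = 7547 Hz  (b) Q = 0.642  (c) BW = 1.176e+04 Hz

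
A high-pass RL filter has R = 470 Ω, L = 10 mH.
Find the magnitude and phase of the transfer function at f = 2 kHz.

Step 1 — Angular frequency: ω = 2π·2000 = 1.257e+04 rad/s.
Step 2 — Transfer function: H(jω) = jωL/(R + jωL).
Step 3 — Numerator jωL = j·125.7; denominator R + jωL = 470 + j125.7.
Step 4 — H = 0.06672 + j0.2495.
Step 5 — Magnitude: |H| = 0.2583 (-11.8 dB); phase: φ = 75.0°.

|H| = 0.2583 (-11.8 dB), φ = 75.0°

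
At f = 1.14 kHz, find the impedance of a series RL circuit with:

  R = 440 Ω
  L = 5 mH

Step 1 — Angular frequency: ω = 2π·f = 2π·1140 = 7163 rad/s.
Step 2 — Component impedances:
  R: Z = R = 440 Ω
  L: Z = jωL = j·7163·0.005 = 0 + j35.81 Ω
Step 3 — Series combination: Z_total = R + L = 440 + j35.81 Ω = 441.5∠4.7° Ω.

Z = 440 + j35.81 Ω = 441.5∠4.7° Ω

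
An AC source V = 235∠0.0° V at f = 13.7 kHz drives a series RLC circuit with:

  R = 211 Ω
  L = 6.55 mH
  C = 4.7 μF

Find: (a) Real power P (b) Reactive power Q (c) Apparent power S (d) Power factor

Step 1 — Angular frequency: ω = 2π·f = 2π·1.37e+04 = 8.608e+04 rad/s.
Step 2 — Component impedances:
  R: Z = R = 211 Ω
  L: Z = jωL = j·8.608e+04·0.00655 = 0 + j563.8 Ω
  C: Z = 1/(jωC) = -j/(ω·C) = 0 - j2.472 Ω
Step 3 — Series combination: Z_total = R + L + C = 211 + j561.3 Ω = 599.7∠69.4° Ω.
Step 4 — Source phasor: V = 235∠0.0° V = 235 V.
Step 5 — Current: I = V / Z = 0.1379 - j0.3668 A = 0.3919∠-69.4° A.
Step 6 — Complex power: S = V·I* = 32.4 + j86.2 VA.
Step 7 — Real power: P = Re(S) = 32.4 W.
Step 8 — Reactive power: Q = Im(S) = 86.2 VAR.
Step 9 — Apparent power: |S| = 92.09 VA.
Step 10 — Power factor: PF = P/|S| = 0.3518 (lagging).

(a) P = 32.4 W  (b) Q = 86.2 VAR  (c) S = 92.09 VA  (d) PF = 0.3518 (lagging)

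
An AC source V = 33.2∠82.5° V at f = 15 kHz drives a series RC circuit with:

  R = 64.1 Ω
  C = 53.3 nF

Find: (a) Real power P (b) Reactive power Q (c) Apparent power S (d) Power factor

Step 1 — Angular frequency: ω = 2π·f = 2π·1.5e+04 = 9.425e+04 rad/s.
Step 2 — Component impedances:
  R: Z = R = 64.1 Ω
  C: Z = 1/(jωC) = -j/(ω·C) = 0 - j199.1 Ω
Step 3 — Series combination: Z_total = R + C = 64.1 - j199.1 Ω = 209.1∠-72.2° Ω.
Step 4 — Source phasor: V = 33.2∠82.5° V = 4.333 + j32.92 V.
Step 5 — Current: I = V / Z = -0.1435 + j0.06796 A = 0.1588∠154.7° A.
Step 6 — Complex power: S = V·I* = 1.615 - j5.017 VA.
Step 7 — Real power: P = Re(S) = 1.615 W.
Step 8 — Reactive power: Q = Im(S) = -5.017 VAR.
Step 9 — Apparent power: |S| = 5.271 VA.
Step 10 — Power factor: PF = P/|S| = 0.3065 (leading).

(a) P = 1.615 W  (b) Q = -5.017 VAR  (c) S = 5.271 VA  (d) PF = 0.3065 (leading)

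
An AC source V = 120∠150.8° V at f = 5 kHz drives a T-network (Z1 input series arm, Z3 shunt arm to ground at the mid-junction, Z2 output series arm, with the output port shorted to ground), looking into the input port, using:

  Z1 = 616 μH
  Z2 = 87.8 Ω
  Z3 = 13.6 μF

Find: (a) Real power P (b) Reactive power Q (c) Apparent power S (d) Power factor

Step 1 — Angular frequency: ω = 2π·f = 2π·5000 = 3.142e+04 rad/s.
Step 2 — Component impedances:
  Z1: Z = jωL = j·3.142e+04·0.000616 = 0 + j19.35 Ω
  Z2: Z = R = 87.8 Ω
  Z3: Z = 1/(jωC) = -j/(ω·C) = 0 - j2.341 Ω
Step 3 — With the output port shorted to ground, the output series arm Z2 runs from the junction to ground; the shunt arm Z3 also runs from the junction to ground. They appear in parallel: Z3 || Z2 = 0.06235 - j2.339 Ω.
Step 4 — Series with input arm Z1: Z_in = Z1 + (Z3 || Z2) = 0.06235 + j17.01 Ω = 17.01∠89.8° Ω.
Step 5 — Source phasor: V = 120∠150.8° V = -104.8 + j58.54 V.
Step 6 — Current: I = V / Z = 3.418 + j6.169 A = 7.053∠61.0° A.
Step 7 — Complex power: S = V·I* = 3.102 + j846.4 VA.
Step 8 — Real power: P = Re(S) = 3.102 W.
Step 9 — Reactive power: Q = Im(S) = 846.4 VAR.
Step 10 — Apparent power: |S| = 846.4 VA.
Step 11 — Power factor: PF = P/|S| = 0.003665 (lagging).

(a) P = 3.102 W  (b) Q = 846.4 VAR  (c) S = 846.4 VA  (d) PF = 0.003665 (lagging)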